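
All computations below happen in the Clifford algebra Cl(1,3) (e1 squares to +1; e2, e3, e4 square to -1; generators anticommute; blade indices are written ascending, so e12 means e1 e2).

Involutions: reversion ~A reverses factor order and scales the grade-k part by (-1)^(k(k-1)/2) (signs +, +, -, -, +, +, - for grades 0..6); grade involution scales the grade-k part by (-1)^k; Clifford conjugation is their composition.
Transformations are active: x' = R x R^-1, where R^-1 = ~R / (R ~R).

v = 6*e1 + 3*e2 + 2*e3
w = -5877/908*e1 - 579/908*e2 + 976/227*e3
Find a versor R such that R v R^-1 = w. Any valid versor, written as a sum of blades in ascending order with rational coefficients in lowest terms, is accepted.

Here q(v) = q(w) = 23; the classical choice R = v + w = -429/908*e1 + 2145/908*e2 + 1430/227*e3 then realises v -> w under the sandwich.
Answer: -429/908*e1 + 2145/908*e2 + 1430/227*e3


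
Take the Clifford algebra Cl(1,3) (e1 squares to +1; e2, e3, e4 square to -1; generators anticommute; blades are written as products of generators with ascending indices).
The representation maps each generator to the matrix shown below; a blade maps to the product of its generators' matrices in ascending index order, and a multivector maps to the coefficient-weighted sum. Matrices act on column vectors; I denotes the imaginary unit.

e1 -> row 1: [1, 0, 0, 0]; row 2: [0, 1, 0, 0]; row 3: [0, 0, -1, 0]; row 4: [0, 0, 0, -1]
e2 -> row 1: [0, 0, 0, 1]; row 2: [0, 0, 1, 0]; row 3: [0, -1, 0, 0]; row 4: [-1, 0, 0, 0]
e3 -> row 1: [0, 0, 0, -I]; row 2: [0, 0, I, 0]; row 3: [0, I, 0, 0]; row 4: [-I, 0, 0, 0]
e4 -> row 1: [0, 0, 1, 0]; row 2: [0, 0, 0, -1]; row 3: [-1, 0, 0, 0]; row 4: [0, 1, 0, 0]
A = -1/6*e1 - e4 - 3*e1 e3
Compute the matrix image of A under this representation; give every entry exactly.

Bivector images (products of the table entries): rho(e1 e3) = rho(e1)rho(e3) = row 1: [0, 0, 0, -I]; row 2: [0, 0, I, 0]; row 3: [0, -I, 0, 0]; row 4: [I, 0, 0, 0].
M = (-1/6)*rho(e1) + (-1)*rho(e4) + (-3)*rho(e1 e3), summed entrywise:
Answer: row 1: [-1/6, 0, -1, 3*I]; row 2: [0, -1/6, -3*I, 1]; row 3: [1, 3*I, 1/6, 0]; row 4: [-3*I, -1, 0, 1/6]


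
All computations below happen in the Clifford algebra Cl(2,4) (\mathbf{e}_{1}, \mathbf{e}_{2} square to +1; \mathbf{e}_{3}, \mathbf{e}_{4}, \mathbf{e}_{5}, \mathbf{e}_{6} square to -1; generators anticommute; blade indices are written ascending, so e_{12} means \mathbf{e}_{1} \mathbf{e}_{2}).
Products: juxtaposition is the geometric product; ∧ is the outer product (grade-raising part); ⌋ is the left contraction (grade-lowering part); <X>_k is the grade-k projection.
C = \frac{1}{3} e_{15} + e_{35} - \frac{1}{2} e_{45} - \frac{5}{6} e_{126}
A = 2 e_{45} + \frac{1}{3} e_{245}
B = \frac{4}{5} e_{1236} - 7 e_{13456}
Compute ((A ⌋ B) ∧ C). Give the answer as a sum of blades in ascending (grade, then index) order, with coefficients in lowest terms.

step 1: 14 e_{136}
step 2: -7 e_{13456}
Answer: -7 e_{13456}


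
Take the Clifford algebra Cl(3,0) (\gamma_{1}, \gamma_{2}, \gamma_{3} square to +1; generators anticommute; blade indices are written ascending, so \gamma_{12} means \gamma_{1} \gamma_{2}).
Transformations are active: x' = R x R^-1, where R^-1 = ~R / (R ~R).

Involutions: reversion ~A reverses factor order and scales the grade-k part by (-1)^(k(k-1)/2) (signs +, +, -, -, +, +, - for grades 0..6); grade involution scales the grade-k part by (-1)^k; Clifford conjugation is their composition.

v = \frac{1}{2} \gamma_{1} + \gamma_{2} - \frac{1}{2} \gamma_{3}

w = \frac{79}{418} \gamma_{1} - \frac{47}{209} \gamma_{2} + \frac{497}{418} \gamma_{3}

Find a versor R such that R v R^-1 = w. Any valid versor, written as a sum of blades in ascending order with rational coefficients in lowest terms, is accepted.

Equal squares first: v^2 = w^2 = \frac{3}{2}. Then v + w = \frac{144}{209} \gamma_{1} + \frac{162}{209} \gamma_{2} + \frac{144}{209} \gamma_{3} is a versor taking v to w, provided it is invertible.
Answer: \frac{144}{209} \gamma_{1} + \frac{162}{209} \gamma_{2} + \frac{144}{209} \gamma_{3}


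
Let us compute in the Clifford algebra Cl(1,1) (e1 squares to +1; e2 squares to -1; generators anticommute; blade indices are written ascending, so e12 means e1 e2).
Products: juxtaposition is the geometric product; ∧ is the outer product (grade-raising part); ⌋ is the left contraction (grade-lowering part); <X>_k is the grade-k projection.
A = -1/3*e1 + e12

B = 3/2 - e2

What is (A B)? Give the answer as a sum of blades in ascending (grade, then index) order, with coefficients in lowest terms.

step 1: 1/2*e1 + 11/6*e12
Answer: 1/2*e1 + 11/6*e12


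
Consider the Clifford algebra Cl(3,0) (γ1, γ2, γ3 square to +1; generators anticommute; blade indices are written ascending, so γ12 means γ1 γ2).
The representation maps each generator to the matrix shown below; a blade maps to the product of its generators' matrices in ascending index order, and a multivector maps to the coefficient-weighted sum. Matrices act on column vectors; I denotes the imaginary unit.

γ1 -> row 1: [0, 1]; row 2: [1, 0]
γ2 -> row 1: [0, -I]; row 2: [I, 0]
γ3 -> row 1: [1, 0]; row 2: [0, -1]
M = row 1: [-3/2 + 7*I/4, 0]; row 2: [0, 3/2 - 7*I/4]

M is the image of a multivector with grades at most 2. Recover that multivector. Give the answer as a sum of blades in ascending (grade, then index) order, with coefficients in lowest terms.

Method: 1, rho(γ1), rho(γ2), rho(γ3) form a trace-orthogonal basis of the 2x2 complex matrices (tr(X Y) = 2 if X = Y, else 0), so M = m0*1 + m1*rho(γ1) + m2*rho(γ2) + m3*rho(γ3) with m0 = tr(M)/2 = 0, m1 = tr(M rho(γ1))/2 = 0, m2 = tr(M rho(γ2))/2 = 0, m3 = tr(M rho(γ3))/2 = -3/2 + 7*I/4.
Multiplying table entries, the bivector images are rho(γ12) = I*rho(γ3), rho(γ13) = -I*rho(γ2), rho(γ23) = I*rho(γ1); with real blade coefficients the real parts of m0..m3 are the coefficients of 1, γ1, γ2, γ3 and the imaginary parts give the bivectors (γ23: Im m1, γ13: -Im m2, γ12: Im m3).
Answer: -3/2*γ3 + 7/4*γ12


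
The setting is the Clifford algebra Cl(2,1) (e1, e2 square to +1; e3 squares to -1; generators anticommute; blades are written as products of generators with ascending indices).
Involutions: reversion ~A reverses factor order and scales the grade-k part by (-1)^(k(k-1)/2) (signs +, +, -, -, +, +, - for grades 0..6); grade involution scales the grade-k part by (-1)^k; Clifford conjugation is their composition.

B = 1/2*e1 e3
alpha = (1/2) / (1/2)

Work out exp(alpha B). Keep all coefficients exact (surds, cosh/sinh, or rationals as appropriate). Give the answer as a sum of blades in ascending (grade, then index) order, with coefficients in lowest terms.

B^2 = (1/2)^2*(e1 e3)^2 = 1/4*(+1) = 1/4 (a basis 2-blade squares to minus the product of its generators' squares).
B^2 = 1/4 — the positive square puts this in the hyperbolic regime; l = 1/2, alpha*l = 1/2, so exp(alpha B) = cosh(1/2) + (sinh(1/2)/(1/2))*B = cosh(1/2) + (2*sinh(1/2))*B.
Answer: cosh(1/2) + sinh(1/2)*e1 e3


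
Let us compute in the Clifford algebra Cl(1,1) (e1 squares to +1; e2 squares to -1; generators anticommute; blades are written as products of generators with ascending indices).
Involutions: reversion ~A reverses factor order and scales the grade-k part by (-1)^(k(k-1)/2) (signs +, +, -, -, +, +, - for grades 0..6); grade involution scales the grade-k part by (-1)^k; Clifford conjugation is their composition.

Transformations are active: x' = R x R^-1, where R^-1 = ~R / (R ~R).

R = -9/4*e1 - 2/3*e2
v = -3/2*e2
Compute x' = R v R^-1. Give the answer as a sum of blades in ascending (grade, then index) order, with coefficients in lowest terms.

~R = -9/4*e1 - 2/3*e2, and R ~R = 665/144, so R^-1 = ~R / (665/144).
R v = -1 + 27/8*e1 e2
Answer: 648/665*e1 + 2379/1330*e2


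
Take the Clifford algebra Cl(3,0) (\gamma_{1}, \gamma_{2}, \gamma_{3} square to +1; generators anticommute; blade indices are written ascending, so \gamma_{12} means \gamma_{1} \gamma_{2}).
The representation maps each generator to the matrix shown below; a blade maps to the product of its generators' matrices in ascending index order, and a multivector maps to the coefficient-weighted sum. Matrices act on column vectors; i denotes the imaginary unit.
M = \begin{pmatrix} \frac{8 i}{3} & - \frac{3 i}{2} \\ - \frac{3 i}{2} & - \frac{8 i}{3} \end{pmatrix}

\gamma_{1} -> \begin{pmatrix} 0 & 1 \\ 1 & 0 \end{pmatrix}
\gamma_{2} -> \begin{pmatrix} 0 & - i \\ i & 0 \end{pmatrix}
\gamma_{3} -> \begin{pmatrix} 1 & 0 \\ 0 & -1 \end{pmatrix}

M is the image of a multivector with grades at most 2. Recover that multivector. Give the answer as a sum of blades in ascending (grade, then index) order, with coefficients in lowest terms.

Method: 1, rho(\gamma_{1}), rho(\gamma_{2}), rho(\gamma_{3}) form a trace-orthogonal basis of the 2x2 complex matrices (tr(X Y) = 2 if X = Y, else 0), so M = m0*1 + m1*rho(\gamma_{1}) + m2*rho(\gamma_{2}) + m3*rho(\gamma_{3}) with m0 = tr(M)/2 = 0, m1 = tr(M rho(\gamma_{1}))/2 = - \frac{3 i}{2}, m2 = tr(M rho(\gamma_{2}))/2 = 0, m3 = tr(M rho(\gamma_{3}))/2 = \frac{8 i}{3}.
Multiplying table entries, the bivector images are rho(\gamma_{12}) = i*rho(\gamma_{3}), rho(\gamma_{13}) = -i*rho(\gamma_{2}), rho(\gamma_{23}) = i*rho(\gamma_{1}); with real blade coefficients the real parts of m0..m3 are the coefficients of 1, \gamma_{1}, \gamma_{2}, \gamma_{3} and the imaginary parts give the bivectors (\gamma_{23}: Im m1, \gamma_{13}: -Im m2, \gamma_{12}: Im m3).
Answer: \frac{8}{3} \gamma_{12} - \frac{3}{2} \gamma_{23}


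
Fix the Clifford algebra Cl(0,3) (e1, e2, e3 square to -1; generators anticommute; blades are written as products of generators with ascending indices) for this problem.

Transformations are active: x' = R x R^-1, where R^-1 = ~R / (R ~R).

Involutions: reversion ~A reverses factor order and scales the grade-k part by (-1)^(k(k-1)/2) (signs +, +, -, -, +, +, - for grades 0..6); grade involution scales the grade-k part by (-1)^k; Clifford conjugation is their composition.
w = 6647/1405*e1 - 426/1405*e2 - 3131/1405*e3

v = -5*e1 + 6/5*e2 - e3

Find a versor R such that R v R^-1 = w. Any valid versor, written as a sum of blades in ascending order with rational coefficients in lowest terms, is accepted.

Sketch: the shared square -686/25 makes R = v + w = -378/1405*e1 + 252/281*e2 - 4536/1405*e3 the natural versor; its sandwich fixes that direction, negates (v - w)/2, and sends v to w.
Answer: -378/1405*e1 + 252/281*e2 - 4536/1405*e3


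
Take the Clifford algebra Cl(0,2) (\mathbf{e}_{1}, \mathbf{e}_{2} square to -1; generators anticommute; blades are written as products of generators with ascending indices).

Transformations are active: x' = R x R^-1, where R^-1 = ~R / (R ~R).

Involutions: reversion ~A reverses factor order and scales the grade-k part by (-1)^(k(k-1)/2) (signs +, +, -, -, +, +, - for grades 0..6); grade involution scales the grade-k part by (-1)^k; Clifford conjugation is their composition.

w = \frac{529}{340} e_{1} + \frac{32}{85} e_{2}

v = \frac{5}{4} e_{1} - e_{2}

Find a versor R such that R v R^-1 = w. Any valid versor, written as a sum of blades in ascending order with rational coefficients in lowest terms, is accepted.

The midline construction: v and w both square to -\frac{41}{16}, so reflecting in their sum \frac{477}{170} e_{1} - \frac{53}{85} e_{2} exchanges them.
Answer: \frac{477}{170} e_{1} - \frac{53}{85} e_{2}


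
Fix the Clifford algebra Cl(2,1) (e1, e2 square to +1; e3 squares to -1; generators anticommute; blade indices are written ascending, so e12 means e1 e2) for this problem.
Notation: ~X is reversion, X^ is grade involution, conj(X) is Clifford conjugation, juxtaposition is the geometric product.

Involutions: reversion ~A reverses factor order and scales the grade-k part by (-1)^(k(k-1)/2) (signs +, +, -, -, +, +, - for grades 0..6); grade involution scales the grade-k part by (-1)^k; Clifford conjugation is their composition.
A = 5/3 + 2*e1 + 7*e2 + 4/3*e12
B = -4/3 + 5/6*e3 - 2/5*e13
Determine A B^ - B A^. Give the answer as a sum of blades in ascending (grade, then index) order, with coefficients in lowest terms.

first term: -20/9 - 8/3*e1 - 28/3*e2 - 197/90*e3 - 16/9*e12 - 7/3*e13 - 53/10*e23 + 76/45*e123
second term: -20/9 + 8/3*e1 + 28/3*e2 + 53/90*e3 - 16/9*e12 + e13 + 53/10*e23 - 76/45*e123
Answer: -16/3*e1 - 56/3*e2 - 25/9*e3 - 10/3*e13 - 53/5*e23 + 152/45*e123


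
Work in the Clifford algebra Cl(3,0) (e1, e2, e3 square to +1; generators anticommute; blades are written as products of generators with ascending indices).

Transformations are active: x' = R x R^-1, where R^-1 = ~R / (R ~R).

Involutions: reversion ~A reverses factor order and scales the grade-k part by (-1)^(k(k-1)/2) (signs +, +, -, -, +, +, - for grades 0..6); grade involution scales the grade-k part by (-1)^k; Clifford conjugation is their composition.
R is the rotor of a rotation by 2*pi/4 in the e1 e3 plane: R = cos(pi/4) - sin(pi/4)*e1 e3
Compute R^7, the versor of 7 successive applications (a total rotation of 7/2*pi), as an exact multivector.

The rotor phase is half the rotation angle and phases add under composition, so 7 steps in the e1 e3 plane accumulate phase 7*(pi/4) = 7*pi/4: R^7 = cos(7*pi/4) - sin(7*pi/4)*e1 e3.
cos(7*pi/4) = sqrt(2)/2 and sin(7*pi/4) = -sqrt(2)/2, so R^7 = sqrt(2)/2 + sqrt(2)/2*e1 e3. The net rotation is 3/2*pi (after discarding 1 full turn, each of which contributes a factor -1 to the rotor); the rotor keeps the half-angle phase exactly.
Answer: sqrt(2)/2 + sqrt(2)/2*e1 e3


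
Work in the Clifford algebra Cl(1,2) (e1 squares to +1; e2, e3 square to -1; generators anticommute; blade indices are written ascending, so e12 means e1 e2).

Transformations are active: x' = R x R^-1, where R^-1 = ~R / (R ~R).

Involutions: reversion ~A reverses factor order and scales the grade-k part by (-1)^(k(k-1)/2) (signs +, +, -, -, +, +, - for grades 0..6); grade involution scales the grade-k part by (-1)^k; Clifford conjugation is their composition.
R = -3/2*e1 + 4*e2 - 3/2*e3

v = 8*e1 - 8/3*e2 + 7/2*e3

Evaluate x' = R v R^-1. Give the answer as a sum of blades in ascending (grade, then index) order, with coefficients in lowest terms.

~R = -3/2*e1 + 4*e2 - 3/2*e3, and R ~R = -16, so R^-1 = ~R / (-16).
R v = 47/12 - 28*e12 + 27/4*e13 + 10*e23
Answer: -465/64*e1 + 17/24*e2 - 177/64*e3


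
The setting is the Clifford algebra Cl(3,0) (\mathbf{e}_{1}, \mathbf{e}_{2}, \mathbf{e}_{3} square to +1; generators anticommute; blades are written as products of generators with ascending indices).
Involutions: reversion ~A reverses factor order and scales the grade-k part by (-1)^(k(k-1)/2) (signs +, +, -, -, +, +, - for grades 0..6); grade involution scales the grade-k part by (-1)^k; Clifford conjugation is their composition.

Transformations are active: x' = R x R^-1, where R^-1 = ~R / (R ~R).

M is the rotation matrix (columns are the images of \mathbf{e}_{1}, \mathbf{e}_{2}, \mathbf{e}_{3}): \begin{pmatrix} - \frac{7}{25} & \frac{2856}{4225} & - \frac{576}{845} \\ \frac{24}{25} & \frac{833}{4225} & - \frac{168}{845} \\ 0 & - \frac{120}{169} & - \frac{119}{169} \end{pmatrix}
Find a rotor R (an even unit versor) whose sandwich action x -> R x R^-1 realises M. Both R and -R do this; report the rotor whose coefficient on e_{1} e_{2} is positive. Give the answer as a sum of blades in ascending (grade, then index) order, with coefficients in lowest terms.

Method: write R = a + b12*e_{1} e_{2} + b13*e_{1} e_{3} + b23*e_{2} e_{3} with a^2 + b12^2 + b13^2 + b23^2 = 1 (so R^-1 = ~R). Expanding the columns R e_j ~R gives tr M = 4a^2 - 1 and, from the antisymmetric part, M21 - M12 = -4a*b12, M13 - M31 = 4a*b13, M32 - M23 = -4a*b23.
Here tr M = -\frac{133}{169}, so a^2 = (1 + tr M)/4 = \frac{9}{169} and a = ±\frac{3}{13}. Taking a = \frac{3}{13}: M21 - M12 = \frac{48}{169}, M13 - M31 = -\frac{576}{845}, M32 - M23 = -\frac{432}{845}, giving b12 = -\frac{4}{13}, b13 = -\frac{48}{65}, b23 = \frac{36}{65}, i.e. R = \frac{3}{13} - \frac{4}{13} e_{1} e_{2} - \frac{48}{65} e_{1} e_{3} + \frac{36}{65} e_{2} e_{3}.
Its e_{1} e_{2} coefficient is negative, so report the other preimage -R.
Answer: -\frac{3}{13} + \frac{4}{13} e_{1} e_{2} + \frac{48}{65} e_{1} e_{3} - \frac{36}{65} e_{2} e_{3}. Uniqueness: Spin(3) -> SO(3) maps R and -R to the same rotation of trace -\frac{133}{169}; fixing the sign of the e_{1} e_{2} coefficient removes the ambiguity.


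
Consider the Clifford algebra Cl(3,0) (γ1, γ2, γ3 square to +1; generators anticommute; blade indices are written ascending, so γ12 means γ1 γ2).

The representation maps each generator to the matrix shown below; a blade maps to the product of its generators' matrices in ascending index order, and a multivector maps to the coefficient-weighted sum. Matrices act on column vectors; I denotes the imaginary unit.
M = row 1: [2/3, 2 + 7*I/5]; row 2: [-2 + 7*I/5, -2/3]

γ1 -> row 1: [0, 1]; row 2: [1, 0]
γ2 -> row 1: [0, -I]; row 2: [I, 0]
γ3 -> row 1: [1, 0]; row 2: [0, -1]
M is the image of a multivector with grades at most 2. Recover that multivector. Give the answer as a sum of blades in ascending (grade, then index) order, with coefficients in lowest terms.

Method: 1, rho(γ1), rho(γ2), rho(γ3) form a trace-orthogonal basis of the 2x2 complex matrices (tr(X Y) = 2 if X = Y, else 0), so M = m0*1 + m1*rho(γ1) + m2*rho(γ2) + m3*rho(γ3) with m0 = tr(M)/2 = 0, m1 = tr(M rho(γ1))/2 = 7*I/5, m2 = tr(M rho(γ2))/2 = 2*I, m3 = tr(M rho(γ3))/2 = 2/3.
Multiplying table entries, the bivector images are rho(γ12) = I*rho(γ3), rho(γ13) = -I*rho(γ2), rho(γ23) = I*rho(γ1); with real blade coefficients the real parts of m0..m3 are the coefficients of 1, γ1, γ2, γ3 and the imaginary parts give the bivectors (γ23: Im m1, γ13: -Im m2, γ12: Im m3).
Answer: 2/3*γ3 - 2*γ13 + 7/5*γ23


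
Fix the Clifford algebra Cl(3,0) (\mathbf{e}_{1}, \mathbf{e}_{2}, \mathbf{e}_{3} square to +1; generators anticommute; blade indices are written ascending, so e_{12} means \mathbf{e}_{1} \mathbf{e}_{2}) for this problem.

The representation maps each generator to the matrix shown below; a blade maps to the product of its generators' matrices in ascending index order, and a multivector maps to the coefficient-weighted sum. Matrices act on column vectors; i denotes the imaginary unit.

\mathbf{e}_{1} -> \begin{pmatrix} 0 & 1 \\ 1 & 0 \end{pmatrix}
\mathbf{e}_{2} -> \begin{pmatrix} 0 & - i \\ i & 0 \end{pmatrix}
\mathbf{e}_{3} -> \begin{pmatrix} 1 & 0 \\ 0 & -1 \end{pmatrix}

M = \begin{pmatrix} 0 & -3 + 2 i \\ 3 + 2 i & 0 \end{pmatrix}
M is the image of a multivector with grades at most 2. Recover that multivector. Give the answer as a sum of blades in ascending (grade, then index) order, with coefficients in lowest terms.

Method: 1, rho(e_{1}), rho(e_{2}), rho(e_{3}) form a trace-orthogonal basis of the 2x2 complex matrices (tr(X Y) = 2 if X = Y, else 0), so M = m0*1 + m1*rho(e_{1}) + m2*rho(e_{2}) + m3*rho(e_{3}) with m0 = tr(M)/2 = 0, m1 = tr(M rho(e_{1}))/2 = 2 i, m2 = tr(M rho(e_{2}))/2 = - 3 i, m3 = tr(M rho(e_{3}))/2 = 0.
Multiplying table entries, the bivector images are rho(e_{12}) = i*rho(e_{3}), rho(e_{13}) = -i*rho(e_{2}), rho(e_{23}) = i*rho(e_{1}); with real blade coefficients the real parts of m0..m3 are the coefficients of 1, e_{1}, e_{2}, e_{3} and the imaginary parts give the bivectors (e_{23}: Im m1, e_{13}: -Im m2, e_{12}: Im m3).
Answer: 3 e_{13} + 2 e_{23}


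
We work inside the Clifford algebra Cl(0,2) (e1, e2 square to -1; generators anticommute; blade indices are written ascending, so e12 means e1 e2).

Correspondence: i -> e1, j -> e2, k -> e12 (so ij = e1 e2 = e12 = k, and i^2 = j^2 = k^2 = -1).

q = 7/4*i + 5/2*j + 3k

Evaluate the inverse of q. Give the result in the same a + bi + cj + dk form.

In blades: q = 7/4*e1 + 5/2*e2 + 3*e12.
With qbar = -7/4*e1 - 5/2*e2 - 3*e12 (scalar fixed, mapped units negated), q qbar = 293/16 (the sum of squared coefficients), so q^-1 = qbar / (293/16) = -28/293*e1 - 40/293*e2 - 48/293*e12; translating back:
Answer: -28/293*i - 40/293*j - 48/293*k


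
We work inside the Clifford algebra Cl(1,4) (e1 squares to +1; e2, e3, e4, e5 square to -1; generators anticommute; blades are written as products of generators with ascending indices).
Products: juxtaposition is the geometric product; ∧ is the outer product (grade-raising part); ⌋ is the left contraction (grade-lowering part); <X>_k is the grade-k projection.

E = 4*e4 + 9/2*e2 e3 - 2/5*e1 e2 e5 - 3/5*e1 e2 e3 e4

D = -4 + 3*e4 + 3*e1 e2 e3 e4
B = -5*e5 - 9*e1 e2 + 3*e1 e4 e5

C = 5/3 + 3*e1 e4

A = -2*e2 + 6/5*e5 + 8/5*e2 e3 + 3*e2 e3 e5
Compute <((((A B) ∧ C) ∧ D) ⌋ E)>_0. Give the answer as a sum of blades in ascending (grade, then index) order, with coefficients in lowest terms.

step 1: 6 + 18*e1 - 72/5*e1 e3 - 18/5*e1 e4 + 15*e2 e3 + 10*e2 e5 - 54/5*e1 e2 e5 - 27*e1 e3 e5 - 8*e2 e3 e5 - 9*e1 e2 e3 e4 + 6*e1 e2 e4 e5 + 24/5*e1 e2 e3 e4 e5
step 2: 10 + 30*e1 - 24*e1 e3 + 12*e1 e4 + 25*e2 e3 + 50/3*e2 e5 - 18*e1 e2 e5 - 45*e1 e3 e5 - 40/3*e2 e3 e5 + 30*e1 e2 e3 e4 - 20*e1 e2 e4 e5 - 16*e1 e2 e3 e4 e5
step 3: -40 - 120*e1 + 30*e4 + 96*e1 e3 + 42*e1 e4 - 100*e2 e3 - 200/3*e2 e5 + 72*e1 e2 e5 - 72*e1 e3 e4 + 180*e1 e3 e5 + 75*e2 e3 e4 + 160/3*e2 e3 e5 - 50*e2 e4 e5 - 90*e1 e2 e3 e4 + 134*e1 e2 e4 e5 + 135*e1 e3 e4 e5 + 40*e2 e3 e4 e5 + 64*e1 e2 e3 e4 e5
step 4: 1524/5 + 55/3*e1 - 216/5*e2 - 160*e4 - 60*e1 e4 - 1026/5*e2 e3 + 288/5*e2 e4 + 48*e2 e5 - 18*e1 e2 e3 + 16*e1 e2 e5 + 72*e2 e3 e4 + 24*e1 e2 e3 e4
step 5: 1524/5
Answer: 1524/5


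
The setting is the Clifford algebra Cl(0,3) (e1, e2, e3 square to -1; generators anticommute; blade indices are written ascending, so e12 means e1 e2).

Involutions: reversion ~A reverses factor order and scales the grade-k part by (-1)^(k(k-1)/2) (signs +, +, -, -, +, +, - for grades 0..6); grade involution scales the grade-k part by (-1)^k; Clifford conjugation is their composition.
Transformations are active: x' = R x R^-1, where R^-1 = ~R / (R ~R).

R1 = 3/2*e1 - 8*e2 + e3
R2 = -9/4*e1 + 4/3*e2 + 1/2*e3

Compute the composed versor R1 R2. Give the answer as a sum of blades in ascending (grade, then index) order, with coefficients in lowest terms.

Distribute over the terms of R1 (each basis-blade product reordered to ascending indices, repeated generators contracted through their squares):
(3/2*e1) R2 = 27/8 + 2*e12 + 3/4*e13
(-8*e2) R2 = 32/3 - 18*e12 - 4*e23
(e3) R2 = -1/2 + 9/4*e13 - 4/3*e23
Summing the partial products and collecting blades:
Answer: 325/24 - 16*e12 + 3*e13 - 16/3*e23


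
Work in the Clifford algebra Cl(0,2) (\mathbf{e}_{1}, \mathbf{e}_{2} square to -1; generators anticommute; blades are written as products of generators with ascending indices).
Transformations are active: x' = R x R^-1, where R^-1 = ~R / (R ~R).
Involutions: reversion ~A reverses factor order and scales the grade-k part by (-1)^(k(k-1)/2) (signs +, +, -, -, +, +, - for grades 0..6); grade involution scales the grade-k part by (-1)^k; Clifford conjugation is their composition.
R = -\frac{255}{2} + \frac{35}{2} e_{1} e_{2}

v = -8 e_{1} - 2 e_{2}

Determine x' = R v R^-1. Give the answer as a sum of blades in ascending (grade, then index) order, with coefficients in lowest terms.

~R = -\frac{255}{2} - \frac{35}{2} e_{1} e_{2}, and R ~R = \frac{33125}{2}, so R^-1 = ~R / (\frac{33125}{2}).
R v = 1055 e_{1} + 115 e_{2}
Answer: -\frac{10922}{1325} e_{1} + \frac{304}{1325} e_{2}


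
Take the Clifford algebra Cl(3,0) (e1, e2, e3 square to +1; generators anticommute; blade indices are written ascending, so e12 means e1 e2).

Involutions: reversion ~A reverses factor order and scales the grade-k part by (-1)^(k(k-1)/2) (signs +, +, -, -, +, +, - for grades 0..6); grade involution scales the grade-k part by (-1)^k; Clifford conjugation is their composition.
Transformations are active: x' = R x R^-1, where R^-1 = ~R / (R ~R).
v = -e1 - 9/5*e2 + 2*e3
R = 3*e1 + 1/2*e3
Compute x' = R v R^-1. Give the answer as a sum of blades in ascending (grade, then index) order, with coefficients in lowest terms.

~R = 3*e1 + 1/2*e3, and R ~R = 37/4, so R^-1 = ~R / (37/4).
R v = -2 - 27/5*e12 + 13/2*e13 + 9/10*e23
Answer: -11/37*e1 + 9/5*e2 - 82/37*e3


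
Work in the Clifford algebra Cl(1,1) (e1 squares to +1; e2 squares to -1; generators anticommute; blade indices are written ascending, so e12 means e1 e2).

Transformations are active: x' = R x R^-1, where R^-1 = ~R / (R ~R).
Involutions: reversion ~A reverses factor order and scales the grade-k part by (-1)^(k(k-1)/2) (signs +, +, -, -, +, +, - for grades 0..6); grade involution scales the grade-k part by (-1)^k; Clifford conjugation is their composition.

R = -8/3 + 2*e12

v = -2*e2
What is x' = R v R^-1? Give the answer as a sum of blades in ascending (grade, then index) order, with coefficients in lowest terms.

~R = -8/3 - 2*e12, and R ~R = 28/9, so R^-1 = ~R / (28/9).
R v = 4*e1 + 16/3*e2
Answer: -48/7*e1 - 50/7*e2


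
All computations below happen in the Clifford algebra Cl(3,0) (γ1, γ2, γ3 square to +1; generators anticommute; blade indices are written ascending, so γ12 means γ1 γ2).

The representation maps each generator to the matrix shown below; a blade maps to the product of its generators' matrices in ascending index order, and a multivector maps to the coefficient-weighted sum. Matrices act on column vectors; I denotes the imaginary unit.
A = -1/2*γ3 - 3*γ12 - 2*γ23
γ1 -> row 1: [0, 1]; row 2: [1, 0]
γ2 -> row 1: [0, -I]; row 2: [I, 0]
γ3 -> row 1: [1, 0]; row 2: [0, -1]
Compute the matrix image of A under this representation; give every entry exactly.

Bivector images (products of the table entries): rho(γ12) = rho(γ1)rho(γ2) = row 1: [I, 0]; row 2: [0, -I]; rho(γ23) = rho(γ2)rho(γ3) = row 1: [0, I]; row 2: [I, 0].
M = (-1/2)*rho(γ3) + (-3)*rho(γ12) + (-2)*rho(γ23), summed entrywise:
Answer: row 1: [-1/2 - 3*I, -2*I]; row 2: [-2*I, 1/2 + 3*I]


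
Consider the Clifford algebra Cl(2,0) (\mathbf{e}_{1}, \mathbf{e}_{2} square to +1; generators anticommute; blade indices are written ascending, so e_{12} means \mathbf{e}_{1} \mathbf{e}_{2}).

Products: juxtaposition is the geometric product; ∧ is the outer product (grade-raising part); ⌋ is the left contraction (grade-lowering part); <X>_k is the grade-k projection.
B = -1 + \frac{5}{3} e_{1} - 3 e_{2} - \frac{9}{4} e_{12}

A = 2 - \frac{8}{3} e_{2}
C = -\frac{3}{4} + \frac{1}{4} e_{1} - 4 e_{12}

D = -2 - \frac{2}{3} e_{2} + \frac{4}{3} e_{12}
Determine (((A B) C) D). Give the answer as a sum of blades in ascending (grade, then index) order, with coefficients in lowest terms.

step 1: 6 - \frac{8}{3} e_{1} - \frac{10}{3} e_{2} - \frac{1}{18} e_{12}
step 2: -\frac{97}{18} - \frac{59}{6} e_{1} + \frac{949}{72} e_{2} - \frac{185}{8} e_{12}
step 3: \frac{3545}{108} + \frac{1891}{108} e_{1} - \frac{3875}{108} e_{2} + \frac{4927}{108} e_{12}
Answer: \frac{3545}{108} + \frac{1891}{108} e_{1} - \frac{3875}{108} e_{2} + \frac{4927}{108} e_{12}


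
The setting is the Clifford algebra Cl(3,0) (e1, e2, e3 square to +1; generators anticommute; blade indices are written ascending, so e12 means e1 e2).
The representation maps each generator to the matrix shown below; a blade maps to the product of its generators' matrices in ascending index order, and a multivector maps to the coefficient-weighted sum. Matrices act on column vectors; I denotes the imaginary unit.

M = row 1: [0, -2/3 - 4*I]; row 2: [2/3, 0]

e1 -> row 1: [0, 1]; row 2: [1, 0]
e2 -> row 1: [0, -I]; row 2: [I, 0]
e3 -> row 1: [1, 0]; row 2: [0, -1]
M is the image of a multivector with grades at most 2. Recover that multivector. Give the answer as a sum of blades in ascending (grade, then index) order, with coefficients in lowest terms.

Method: 1, rho(e1), rho(e2), rho(e3) form a trace-orthogonal basis of the 2x2 complex matrices (tr(X Y) = 2 if X = Y, else 0), so M = m0*1 + m1*rho(e1) + m2*rho(e2) + m3*rho(e3) with m0 = tr(M)/2 = 0, m1 = tr(M rho(e1))/2 = -2*I, m2 = tr(M rho(e2))/2 = 2 - 2*I/3, m3 = tr(M rho(e3))/2 = 0.
Multiplying table entries, the bivector images are rho(e12) = I*rho(e3), rho(e13) = -I*rho(e2), rho(e23) = I*rho(e1); with real blade coefficients the real parts of m0..m3 are the coefficients of 1, e1, e2, e3 and the imaginary parts give the bivectors (e23: Im m1, e13: -Im m2, e12: Im m3).
Answer: 2*e2 + 2/3*e13 - 2*e23


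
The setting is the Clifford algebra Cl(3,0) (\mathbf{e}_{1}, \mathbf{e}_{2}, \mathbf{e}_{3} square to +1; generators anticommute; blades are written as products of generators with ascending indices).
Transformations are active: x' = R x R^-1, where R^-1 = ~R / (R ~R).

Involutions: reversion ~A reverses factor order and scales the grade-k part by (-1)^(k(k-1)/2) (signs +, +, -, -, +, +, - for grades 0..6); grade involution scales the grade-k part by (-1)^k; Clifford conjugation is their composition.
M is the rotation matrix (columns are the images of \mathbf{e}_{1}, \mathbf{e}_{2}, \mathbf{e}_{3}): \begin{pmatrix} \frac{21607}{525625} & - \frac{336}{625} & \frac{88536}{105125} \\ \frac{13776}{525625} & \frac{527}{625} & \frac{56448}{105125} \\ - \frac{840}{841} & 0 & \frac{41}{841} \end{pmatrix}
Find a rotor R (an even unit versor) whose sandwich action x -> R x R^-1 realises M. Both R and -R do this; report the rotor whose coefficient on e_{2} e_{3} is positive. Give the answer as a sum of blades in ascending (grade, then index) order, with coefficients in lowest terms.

Method: write R = a + b12*e_{1} e_{2} + b13*e_{1} e_{3} + b23*e_{2} e_{3} with a^2 + b12^2 + b13^2 + b23^2 = 1 (so R^-1 = ~R). Expanding the columns R e_j ~R gives tr M = 4a^2 - 1 and, from the antisymmetric part, M21 - M12 = -4a*b12, M13 - M31 = 4a*b13, M32 - M23 = -4a*b23.
Here tr M = \frac{490439}{525625}, so a^2 = (1 + tr M)/4 = \frac{254016}{525625} and a = ±\frac{504}{725}. Taking a = \frac{504}{725}: M21 - M12 = \frac{296352}{525625}, M13 - M31 = \frac{193536}{105125}, M32 - M23 = -\frac{56448}{105125}, giving b12 = -\frac{147}{725}, b13 = \frac{96}{145}, b23 = \frac{28}{145}, i.e. R = \frac{504}{725} - \frac{147}{725} e_{1} e_{2} + \frac{96}{145} e_{1} e_{3} + \frac{28}{145} e_{2} e_{3}.
Its e_{2} e_{3} coefficient is already positive.
Answer: \frac{504}{725} - \frac{147}{725} e_{1} e_{2} + \frac{96}{145} e_{1} e_{3} + \frac{28}{145} e_{2} e_{3}. Why the constraint matters: R and -R act identically through the sandwich — M has trace \frac{490439}{525625} either way — so only the sign condition on e_{2} e_{3} picks one of the two preimages.


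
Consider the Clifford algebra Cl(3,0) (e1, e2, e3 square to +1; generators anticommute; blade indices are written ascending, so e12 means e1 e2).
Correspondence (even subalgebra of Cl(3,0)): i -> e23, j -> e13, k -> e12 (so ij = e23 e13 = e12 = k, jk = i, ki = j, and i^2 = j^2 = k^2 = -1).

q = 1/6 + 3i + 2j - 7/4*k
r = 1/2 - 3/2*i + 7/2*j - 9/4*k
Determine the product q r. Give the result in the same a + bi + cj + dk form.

In blades: q = 1/6 - 7/4*e12 + 2*e13 + 3*e23, r = 1/2 - 9/4*e12 + 7/2*e13 - 3/2*e23.
Distribute q over r term by term (generator squares from the signature, products reordered to ascending indices): (1/6)*r = 1/12 - 3/8*e12 + 7/12*e13 - 1/4*e23; (-7/4*e12)*r = -63/16 - 7/8*e12 + 21/8*e13 + 49/8*e23; (2*e13)*r = -7 + 3*e12 + e13 - 9/2*e23; (3*e23)*r = 9/2 + 21/2*e12 + 27/4*e13 + 3/2*e23.
Sum: -305/48 + 49/4*e12 + 263/24*e13 + 23/8*e23; translating back through the correspondence:
Answer: -305/48 + 23/8*i + 263/24*j + 49/4*k


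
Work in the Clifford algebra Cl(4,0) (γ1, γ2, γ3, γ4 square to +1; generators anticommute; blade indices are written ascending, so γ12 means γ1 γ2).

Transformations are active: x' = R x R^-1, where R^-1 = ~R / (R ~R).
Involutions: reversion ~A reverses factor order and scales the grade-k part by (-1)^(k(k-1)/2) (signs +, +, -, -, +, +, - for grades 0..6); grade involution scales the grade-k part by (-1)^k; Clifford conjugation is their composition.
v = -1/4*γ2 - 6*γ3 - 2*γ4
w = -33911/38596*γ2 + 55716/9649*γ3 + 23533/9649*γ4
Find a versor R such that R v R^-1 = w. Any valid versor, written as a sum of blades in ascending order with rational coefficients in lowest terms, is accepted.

Equal squares first: v^2 = w^2 = 641/16. Then v + w = -10890/9649*γ2 - 2178/9649*γ3 + 4235/9649*γ4 is a versor taking v to w, provided it is invertible.
Answer: -10890/9649*γ2 - 2178/9649*γ3 + 4235/9649*γ4


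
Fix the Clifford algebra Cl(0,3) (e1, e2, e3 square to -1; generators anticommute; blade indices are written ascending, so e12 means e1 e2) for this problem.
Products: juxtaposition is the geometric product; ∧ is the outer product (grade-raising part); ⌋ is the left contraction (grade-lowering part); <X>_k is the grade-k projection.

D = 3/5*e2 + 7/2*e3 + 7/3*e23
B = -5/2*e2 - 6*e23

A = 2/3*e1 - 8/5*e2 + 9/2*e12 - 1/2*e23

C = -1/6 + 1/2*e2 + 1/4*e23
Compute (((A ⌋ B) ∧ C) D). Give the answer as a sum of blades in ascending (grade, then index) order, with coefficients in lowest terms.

step 1: -7 - 48/5*e3
step 2: 7/6 - 7/2*e2 + 8/5*e3 + 61/20*e23
step 3: -637/60 - 749/120*e2 + 352/25*e3 - 9439/900*e23
Answer: -637/60 - 749/120*e2 + 352/25*e3 - 9439/900*e23


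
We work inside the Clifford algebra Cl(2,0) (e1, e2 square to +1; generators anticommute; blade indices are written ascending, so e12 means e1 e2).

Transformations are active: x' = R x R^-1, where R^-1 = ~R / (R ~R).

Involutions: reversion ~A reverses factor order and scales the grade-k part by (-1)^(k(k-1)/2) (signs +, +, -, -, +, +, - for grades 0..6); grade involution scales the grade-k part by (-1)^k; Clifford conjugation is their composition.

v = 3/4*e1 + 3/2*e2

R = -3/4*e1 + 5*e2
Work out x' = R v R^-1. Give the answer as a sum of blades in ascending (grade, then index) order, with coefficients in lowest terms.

~R = -3/4*e1 + 5*e2, and R ~R = 409/16, so R^-1 = ~R / (409/16).
R v = 111/16 - 39/8*e12
Answer: -1893/1636*e1 + 993/818*e2


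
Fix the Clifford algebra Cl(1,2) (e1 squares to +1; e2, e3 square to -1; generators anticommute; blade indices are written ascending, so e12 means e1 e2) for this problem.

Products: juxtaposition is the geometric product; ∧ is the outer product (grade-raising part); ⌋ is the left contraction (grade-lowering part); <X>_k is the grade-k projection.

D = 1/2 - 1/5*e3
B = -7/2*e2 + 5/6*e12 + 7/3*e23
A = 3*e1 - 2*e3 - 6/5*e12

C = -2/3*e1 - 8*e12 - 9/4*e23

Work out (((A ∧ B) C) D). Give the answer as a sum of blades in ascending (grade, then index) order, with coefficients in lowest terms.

step 1: -21/2*e12 - 7*e23 + 16/3*e123
step 2: 273/4 + 12*e1 - 7*e2 - 128/3*e3 + 259/8*e13 - 32/9*e23 + 14/3*e123
step 3: 3071/120 + 499/40*e1 - 379/90*e2 - 2099/60*e3 + 14/15*e12 + 1103/80*e13 - 17/45*e23 + 7/3*e123
Answer: 3071/120 + 499/40*e1 - 379/90*e2 - 2099/60*e3 + 14/15*e12 + 1103/80*e13 - 17/45*e23 + 7/3*e123


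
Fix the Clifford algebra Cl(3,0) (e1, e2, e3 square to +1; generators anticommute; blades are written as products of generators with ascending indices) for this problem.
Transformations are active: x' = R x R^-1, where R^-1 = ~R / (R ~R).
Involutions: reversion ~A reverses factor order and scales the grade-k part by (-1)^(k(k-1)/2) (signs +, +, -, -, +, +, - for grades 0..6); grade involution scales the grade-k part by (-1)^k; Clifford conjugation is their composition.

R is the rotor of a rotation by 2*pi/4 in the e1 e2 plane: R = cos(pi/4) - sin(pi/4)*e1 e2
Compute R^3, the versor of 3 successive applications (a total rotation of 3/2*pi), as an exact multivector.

The rotor phase is half the rotation angle and phases add under composition, so 3 steps in the e1 e2 plane accumulate phase 3*(pi/4) = 3*pi/4: R^3 = cos(3*pi/4) - sin(3*pi/4)*e1 e2.
cos(3*pi/4) = -sqrt(2)/2 and sin(3*pi/4) = sqrt(2)/2, so R^3 = -sqrt(2)/2 - sqrt(2)/2*e1 e2. The net rotation is 3/2*pi; the rotor keeps the half-angle phase exactly.
Answer: -sqrt(2)/2 - sqrt(2)/2*e1 e2


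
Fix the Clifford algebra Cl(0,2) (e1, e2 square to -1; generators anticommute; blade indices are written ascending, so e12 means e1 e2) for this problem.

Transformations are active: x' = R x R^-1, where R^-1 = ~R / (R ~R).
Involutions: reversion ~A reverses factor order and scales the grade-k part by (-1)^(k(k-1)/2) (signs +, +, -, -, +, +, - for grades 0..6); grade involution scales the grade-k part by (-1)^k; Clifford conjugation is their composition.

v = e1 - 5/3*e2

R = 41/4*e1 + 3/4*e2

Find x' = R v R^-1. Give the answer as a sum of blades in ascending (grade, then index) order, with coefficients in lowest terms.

~R = 41/4*e1 + 3/4*e2, and R ~R = -845/8, so R^-1 = ~R / (-845/8).
R v = -9 - 107/6*e12
Answer: 631/845*e1 + 4549/2535*e2


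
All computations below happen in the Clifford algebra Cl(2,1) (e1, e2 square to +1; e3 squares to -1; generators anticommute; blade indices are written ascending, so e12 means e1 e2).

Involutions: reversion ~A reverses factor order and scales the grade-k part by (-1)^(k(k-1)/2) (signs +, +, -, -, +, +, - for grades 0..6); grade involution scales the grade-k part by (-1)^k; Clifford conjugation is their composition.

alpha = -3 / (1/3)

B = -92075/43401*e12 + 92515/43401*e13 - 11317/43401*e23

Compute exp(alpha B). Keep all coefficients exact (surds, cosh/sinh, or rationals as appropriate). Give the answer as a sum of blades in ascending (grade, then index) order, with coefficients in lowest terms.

B^2 term by term: the squares give (-92075/43401)^2*(e12)^2 + (92515/43401)^2*(e13)^2 + (-11317/43401)^2*(e23)^2 = 8477805625/1883646801*(-1) + 8559025225/1883646801*(+1) + 128074489/1883646801*(+1) = 1/9 (each basis 2-blade squares to minus the product of its generators' squares); cross terms between blades sharing an index anticommute and cancel. So B^2 = 1/9.
B^2 = 1/9 — B^2 > 0, so the exponential closes hyperbolically: l = 1/3, alpha*l = -3, so exp(alpha B) = cosh(-3) + (sinh(-3)/(1/3))*B = cosh(3) + (-3*sinh(3))*B.
Answer: cosh(3) + 92075*sinh(3)/14467*e12 - 92515*sinh(3)/14467*e13 + 11317*sinh(3)/14467*e23


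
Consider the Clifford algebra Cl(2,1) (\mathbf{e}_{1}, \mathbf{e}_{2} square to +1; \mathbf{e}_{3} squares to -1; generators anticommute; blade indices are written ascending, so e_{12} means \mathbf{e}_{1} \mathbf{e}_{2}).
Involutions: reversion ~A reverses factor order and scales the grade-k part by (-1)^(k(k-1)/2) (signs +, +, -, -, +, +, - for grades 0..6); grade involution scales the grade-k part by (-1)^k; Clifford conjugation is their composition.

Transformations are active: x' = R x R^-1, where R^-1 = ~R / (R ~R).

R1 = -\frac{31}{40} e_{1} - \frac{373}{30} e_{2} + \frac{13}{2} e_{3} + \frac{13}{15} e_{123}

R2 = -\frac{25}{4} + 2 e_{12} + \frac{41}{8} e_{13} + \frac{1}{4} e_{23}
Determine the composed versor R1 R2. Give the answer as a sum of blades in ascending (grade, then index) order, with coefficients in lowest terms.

Distribute over the terms of R1 (each basis-blade product reordered to ascending indices, repeated generators contracted through their squares):
(-\frac{31}{40} e_{1}) R2 = \frac{155}{32} e_{1} - \frac{31}{20} e_{2} - \frac{1271}{320} e_{3} - \frac{31}{160} e_{123}
(-\frac{373}{30} e_{2}) R2 = \frac{373}{15} e_{1} + \frac{1865}{24} e_{2} - \frac{373}{120} e_{3} + \frac{15293}{240} e_{123}
(\frac{13}{2} e_{3}) R2 = \frac{533}{16} e_{1} + \frac{13}{8} e_{2} - \frac{325}{8} e_{3} + 13 e_{123}
(\frac{13}{15} e_{123}) R2 = \frac{13}{60} e_{1} - \frac{533}{120} e_{2} - \frac{26}{15} e_{3} - \frac{65}{12} e_{123}
Summing the partial products and collecting blades:
Answer: \frac{6071}{96} e_{1} + \frac{8801}{120} e_{2} - \frac{47461}{960} e_{3} + \frac{34133}{480} e_{123}


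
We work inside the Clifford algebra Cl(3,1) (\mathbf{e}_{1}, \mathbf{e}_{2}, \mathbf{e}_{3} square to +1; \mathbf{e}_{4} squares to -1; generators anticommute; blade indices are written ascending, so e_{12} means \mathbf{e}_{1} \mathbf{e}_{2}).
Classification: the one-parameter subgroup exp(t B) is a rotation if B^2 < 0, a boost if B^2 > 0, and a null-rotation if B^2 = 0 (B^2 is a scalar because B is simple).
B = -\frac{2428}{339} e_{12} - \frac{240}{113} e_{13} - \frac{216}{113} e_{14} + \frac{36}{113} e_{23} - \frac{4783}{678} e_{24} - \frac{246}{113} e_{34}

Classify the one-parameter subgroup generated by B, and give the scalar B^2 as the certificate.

B^2 term by term: the squares give (-\frac{2428}{339})^2*(e_{12})^2 + (-\frac{240}{113})^2*(e_{13})^2 + (-\frac{216}{113})^2*(e_{14})^2 + (\frac{36}{113})^2*(e_{23})^2 + (-\frac{4783}{678})^2*(e_{24})^2 + (-\frac{246}{113})^2*(e_{34})^2 = \frac{5895184}{114921}*(-1) + \frac{57600}{12769}*(-1) + \frac{46656}{12769}*(+1) + \frac{1296}{12769}*(-1) + \frac{22877089}{459684}*(+1) + \frac{60516}{12769}*(+1) = \frac{9}{4} (each basis 2-blade squares to minus the product of its generators' squares); cross terms between blades sharing an index anticommute and cancel; the commuting (index-disjoint) pairs give grade-4 terms 2*c*c'*(blade product), which cancel blade by blade — e_{1234}: \frac{398192}{12769} - \frac{382640}{12769} - \frac{15552}{12769} = 0 — confirming B is simple. So B^2 = \frac{9}{4}.
Answer: boost, certificate B^2 = \frac{9}{4}. The scalar \frac{9}{4} is the complete invariant here: its sign names the subgroup type.
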